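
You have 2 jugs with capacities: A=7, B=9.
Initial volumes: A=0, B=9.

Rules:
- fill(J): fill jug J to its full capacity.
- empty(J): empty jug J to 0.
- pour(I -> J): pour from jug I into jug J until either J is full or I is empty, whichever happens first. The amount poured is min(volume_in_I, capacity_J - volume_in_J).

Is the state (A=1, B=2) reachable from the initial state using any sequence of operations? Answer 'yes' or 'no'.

Answer: no

Derivation:
BFS explored all 32 reachable states.
Reachable set includes: (0,0), (0,1), (0,2), (0,3), (0,4), (0,5), (0,6), (0,7), (0,8), (0,9), (1,0), (1,9) ...
Target (A=1, B=2) not in reachable set → no.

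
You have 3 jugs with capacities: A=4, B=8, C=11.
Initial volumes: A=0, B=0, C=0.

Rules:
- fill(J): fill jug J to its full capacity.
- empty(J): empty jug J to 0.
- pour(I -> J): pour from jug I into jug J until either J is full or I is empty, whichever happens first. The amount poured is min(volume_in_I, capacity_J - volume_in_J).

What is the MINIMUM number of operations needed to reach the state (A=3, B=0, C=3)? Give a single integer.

Answer: 7

Derivation:
BFS from (A=0, B=0, C=0). One shortest path:
  1. fill(C) -> (A=0 B=0 C=11)
  2. pour(C -> B) -> (A=0 B=8 C=3)
  3. empty(B) -> (A=0 B=0 C=3)
  4. pour(C -> A) -> (A=3 B=0 C=0)
  5. fill(C) -> (A=3 B=0 C=11)
  6. pour(C -> B) -> (A=3 B=8 C=3)
  7. empty(B) -> (A=3 B=0 C=3)
Reached target in 7 moves.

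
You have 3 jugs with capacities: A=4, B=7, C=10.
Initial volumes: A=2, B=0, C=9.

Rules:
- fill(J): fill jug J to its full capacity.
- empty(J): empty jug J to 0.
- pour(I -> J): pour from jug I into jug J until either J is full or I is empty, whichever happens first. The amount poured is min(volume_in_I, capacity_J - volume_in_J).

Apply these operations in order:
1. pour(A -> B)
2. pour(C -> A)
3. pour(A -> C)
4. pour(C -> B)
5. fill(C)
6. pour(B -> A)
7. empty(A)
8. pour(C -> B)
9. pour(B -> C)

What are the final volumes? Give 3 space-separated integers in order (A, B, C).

Step 1: pour(A -> B) -> (A=0 B=2 C=9)
Step 2: pour(C -> A) -> (A=4 B=2 C=5)
Step 3: pour(A -> C) -> (A=0 B=2 C=9)
Step 4: pour(C -> B) -> (A=0 B=7 C=4)
Step 5: fill(C) -> (A=0 B=7 C=10)
Step 6: pour(B -> A) -> (A=4 B=3 C=10)
Step 7: empty(A) -> (A=0 B=3 C=10)
Step 8: pour(C -> B) -> (A=0 B=7 C=6)
Step 9: pour(B -> C) -> (A=0 B=3 C=10)

Answer: 0 3 10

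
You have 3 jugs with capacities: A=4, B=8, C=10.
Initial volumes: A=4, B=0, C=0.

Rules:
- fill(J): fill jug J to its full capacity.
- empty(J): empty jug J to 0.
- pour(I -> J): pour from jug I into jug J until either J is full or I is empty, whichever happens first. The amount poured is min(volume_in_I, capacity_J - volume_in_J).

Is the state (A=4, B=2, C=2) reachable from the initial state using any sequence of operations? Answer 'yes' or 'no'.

BFS from (A=4, B=0, C=0):
  1. fill(B) -> (A=4 B=8 C=0)
  2. pour(A -> C) -> (A=0 B=8 C=4)
  3. pour(B -> C) -> (A=0 B=2 C=10)
  4. pour(C -> A) -> (A=4 B=2 C=6)
  5. empty(A) -> (A=0 B=2 C=6)
  6. pour(C -> A) -> (A=4 B=2 C=2)
Target reached → yes.

Answer: yes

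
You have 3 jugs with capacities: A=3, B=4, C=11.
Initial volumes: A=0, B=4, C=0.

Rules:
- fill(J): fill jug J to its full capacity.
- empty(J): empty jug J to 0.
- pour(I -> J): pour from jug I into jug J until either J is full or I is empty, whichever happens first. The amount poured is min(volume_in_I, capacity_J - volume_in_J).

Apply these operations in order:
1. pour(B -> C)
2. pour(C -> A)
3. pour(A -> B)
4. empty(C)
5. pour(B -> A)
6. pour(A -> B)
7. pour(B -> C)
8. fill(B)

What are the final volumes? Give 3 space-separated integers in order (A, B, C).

Step 1: pour(B -> C) -> (A=0 B=0 C=4)
Step 2: pour(C -> A) -> (A=3 B=0 C=1)
Step 3: pour(A -> B) -> (A=0 B=3 C=1)
Step 4: empty(C) -> (A=0 B=3 C=0)
Step 5: pour(B -> A) -> (A=3 B=0 C=0)
Step 6: pour(A -> B) -> (A=0 B=3 C=0)
Step 7: pour(B -> C) -> (A=0 B=0 C=3)
Step 8: fill(B) -> (A=0 B=4 C=3)

Answer: 0 4 3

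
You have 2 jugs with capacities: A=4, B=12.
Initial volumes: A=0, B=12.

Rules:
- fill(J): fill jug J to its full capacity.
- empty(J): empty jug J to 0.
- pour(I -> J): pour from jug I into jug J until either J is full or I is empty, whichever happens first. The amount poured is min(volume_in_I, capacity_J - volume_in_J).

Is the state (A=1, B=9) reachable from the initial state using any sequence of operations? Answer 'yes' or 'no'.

BFS explored all 8 reachable states.
Reachable set includes: (0,0), (0,4), (0,8), (0,12), (4,0), (4,4), (4,8), (4,12)
Target (A=1, B=9) not in reachable set → no.

Answer: no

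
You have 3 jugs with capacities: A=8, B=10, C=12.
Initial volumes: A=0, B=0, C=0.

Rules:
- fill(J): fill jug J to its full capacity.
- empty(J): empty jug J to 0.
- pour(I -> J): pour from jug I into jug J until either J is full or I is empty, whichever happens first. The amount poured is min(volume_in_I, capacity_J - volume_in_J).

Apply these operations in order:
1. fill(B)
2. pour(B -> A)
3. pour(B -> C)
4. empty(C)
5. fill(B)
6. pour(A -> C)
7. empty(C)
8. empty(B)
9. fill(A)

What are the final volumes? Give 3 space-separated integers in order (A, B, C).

Step 1: fill(B) -> (A=0 B=10 C=0)
Step 2: pour(B -> A) -> (A=8 B=2 C=0)
Step 3: pour(B -> C) -> (A=8 B=0 C=2)
Step 4: empty(C) -> (A=8 B=0 C=0)
Step 5: fill(B) -> (A=8 B=10 C=0)
Step 6: pour(A -> C) -> (A=0 B=10 C=8)
Step 7: empty(C) -> (A=0 B=10 C=0)
Step 8: empty(B) -> (A=0 B=0 C=0)
Step 9: fill(A) -> (A=8 B=0 C=0)

Answer: 8 0 0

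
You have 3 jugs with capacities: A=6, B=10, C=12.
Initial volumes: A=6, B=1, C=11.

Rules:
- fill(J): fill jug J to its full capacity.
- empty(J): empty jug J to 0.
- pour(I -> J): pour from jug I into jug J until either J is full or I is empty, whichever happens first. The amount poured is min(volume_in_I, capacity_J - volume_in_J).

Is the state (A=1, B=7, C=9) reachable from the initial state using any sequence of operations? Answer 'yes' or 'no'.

Answer: no

Derivation:
BFS explored all 506 reachable states.
Reachable set includes: (0,0,0), (0,0,1), (0,0,2), (0,0,3), (0,0,4), (0,0,5), (0,0,6), (0,0,7), (0,0,8), (0,0,9), (0,0,10), (0,0,11) ...
Target (A=1, B=7, C=9) not in reachable set → no.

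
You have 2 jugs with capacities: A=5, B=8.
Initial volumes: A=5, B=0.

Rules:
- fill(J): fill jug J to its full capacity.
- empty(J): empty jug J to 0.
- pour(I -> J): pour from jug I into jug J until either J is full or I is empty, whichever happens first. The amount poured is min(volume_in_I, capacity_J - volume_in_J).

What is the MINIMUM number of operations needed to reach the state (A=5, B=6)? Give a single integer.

Answer: 7

Derivation:
BFS from (A=5, B=0). One shortest path:
  1. empty(A) -> (A=0 B=0)
  2. fill(B) -> (A=0 B=8)
  3. pour(B -> A) -> (A=5 B=3)
  4. empty(A) -> (A=0 B=3)
  5. pour(B -> A) -> (A=3 B=0)
  6. fill(B) -> (A=3 B=8)
  7. pour(B -> A) -> (A=5 B=6)
Reached target in 7 moves.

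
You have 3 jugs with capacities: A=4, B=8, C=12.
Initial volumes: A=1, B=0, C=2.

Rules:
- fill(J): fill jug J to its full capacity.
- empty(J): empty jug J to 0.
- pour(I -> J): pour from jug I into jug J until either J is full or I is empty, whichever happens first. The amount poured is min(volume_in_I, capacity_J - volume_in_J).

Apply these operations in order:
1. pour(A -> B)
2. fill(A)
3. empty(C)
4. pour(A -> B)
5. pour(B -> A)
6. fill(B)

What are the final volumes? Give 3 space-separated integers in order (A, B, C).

Answer: 4 8 0

Derivation:
Step 1: pour(A -> B) -> (A=0 B=1 C=2)
Step 2: fill(A) -> (A=4 B=1 C=2)
Step 3: empty(C) -> (A=4 B=1 C=0)
Step 4: pour(A -> B) -> (A=0 B=5 C=0)
Step 5: pour(B -> A) -> (A=4 B=1 C=0)
Step 6: fill(B) -> (A=4 B=8 C=0)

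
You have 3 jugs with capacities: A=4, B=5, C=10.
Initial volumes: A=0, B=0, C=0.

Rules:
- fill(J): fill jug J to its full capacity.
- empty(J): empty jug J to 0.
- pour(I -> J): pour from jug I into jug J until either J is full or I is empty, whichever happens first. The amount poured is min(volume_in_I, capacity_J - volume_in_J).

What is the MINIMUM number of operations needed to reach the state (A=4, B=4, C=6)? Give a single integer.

Answer: 4

Derivation:
BFS from (A=0, B=0, C=0). One shortest path:
  1. fill(A) -> (A=4 B=0 C=0)
  2. fill(C) -> (A=4 B=0 C=10)
  3. pour(A -> B) -> (A=0 B=4 C=10)
  4. pour(C -> A) -> (A=4 B=4 C=6)
Reached target in 4 moves.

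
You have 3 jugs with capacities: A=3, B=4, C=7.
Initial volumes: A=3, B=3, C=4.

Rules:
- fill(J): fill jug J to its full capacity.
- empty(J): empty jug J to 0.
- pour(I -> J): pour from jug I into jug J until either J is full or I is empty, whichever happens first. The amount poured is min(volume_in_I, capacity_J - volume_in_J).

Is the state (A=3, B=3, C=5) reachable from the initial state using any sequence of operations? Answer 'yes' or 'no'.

BFS from (A=3, B=3, C=4):
  1. empty(A) -> (A=0 B=3 C=4)
  2. fill(B) -> (A=0 B=4 C=4)
  3. pour(B -> A) -> (A=3 B=1 C=4)
  4. pour(B -> C) -> (A=3 B=0 C=5)
  5. pour(A -> B) -> (A=0 B=3 C=5)
  6. fill(A) -> (A=3 B=3 C=5)
Target reached → yes.

Answer: yes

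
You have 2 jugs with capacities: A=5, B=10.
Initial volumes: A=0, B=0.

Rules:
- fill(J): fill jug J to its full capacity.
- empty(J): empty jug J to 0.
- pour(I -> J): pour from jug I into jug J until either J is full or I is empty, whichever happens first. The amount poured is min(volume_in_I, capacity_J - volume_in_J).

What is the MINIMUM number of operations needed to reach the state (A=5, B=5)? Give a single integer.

BFS from (A=0, B=0). One shortest path:
  1. fill(B) -> (A=0 B=10)
  2. pour(B -> A) -> (A=5 B=5)
Reached target in 2 moves.

Answer: 2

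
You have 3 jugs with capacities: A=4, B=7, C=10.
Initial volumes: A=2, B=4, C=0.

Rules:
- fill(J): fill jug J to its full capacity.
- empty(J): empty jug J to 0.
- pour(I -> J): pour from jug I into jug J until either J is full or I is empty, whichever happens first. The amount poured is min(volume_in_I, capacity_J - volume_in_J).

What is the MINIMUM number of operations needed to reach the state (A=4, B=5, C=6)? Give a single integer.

BFS from (A=2, B=4, C=0). One shortest path:
  1. fill(B) -> (A=2 B=7 C=0)
  2. fill(C) -> (A=2 B=7 C=10)
  3. pour(B -> A) -> (A=4 B=5 C=10)
  4. empty(A) -> (A=0 B=5 C=10)
  5. pour(C -> A) -> (A=4 B=5 C=6)
Reached target in 5 moves.

Answer: 5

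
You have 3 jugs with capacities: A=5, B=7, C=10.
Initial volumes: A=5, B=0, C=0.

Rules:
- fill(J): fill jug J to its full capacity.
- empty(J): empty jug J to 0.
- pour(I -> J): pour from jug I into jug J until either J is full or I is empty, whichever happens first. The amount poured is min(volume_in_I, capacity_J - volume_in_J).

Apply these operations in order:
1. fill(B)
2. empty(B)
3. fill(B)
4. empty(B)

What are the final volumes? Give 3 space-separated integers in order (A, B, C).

Step 1: fill(B) -> (A=5 B=7 C=0)
Step 2: empty(B) -> (A=5 B=0 C=0)
Step 3: fill(B) -> (A=5 B=7 C=0)
Step 4: empty(B) -> (A=5 B=0 C=0)

Answer: 5 0 0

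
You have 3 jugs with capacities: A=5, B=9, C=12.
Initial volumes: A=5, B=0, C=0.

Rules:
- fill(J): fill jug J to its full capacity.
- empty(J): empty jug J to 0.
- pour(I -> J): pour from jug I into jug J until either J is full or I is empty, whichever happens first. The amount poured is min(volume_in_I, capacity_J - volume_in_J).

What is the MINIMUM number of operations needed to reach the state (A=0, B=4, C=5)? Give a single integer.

BFS from (A=5, B=0, C=0). One shortest path:
  1. empty(A) -> (A=0 B=0 C=0)
  2. fill(B) -> (A=0 B=9 C=0)
  3. pour(B -> A) -> (A=5 B=4 C=0)
  4. pour(A -> C) -> (A=0 B=4 C=5)
Reached target in 4 moves.

Answer: 4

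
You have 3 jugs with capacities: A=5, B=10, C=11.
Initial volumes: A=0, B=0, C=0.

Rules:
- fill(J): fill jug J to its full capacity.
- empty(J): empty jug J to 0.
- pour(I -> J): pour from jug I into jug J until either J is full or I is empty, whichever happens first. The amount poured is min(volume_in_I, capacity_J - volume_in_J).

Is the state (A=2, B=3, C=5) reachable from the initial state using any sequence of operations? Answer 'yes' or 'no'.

Answer: no

Derivation:
BFS explored all 432 reachable states.
Reachable set includes: (0,0,0), (0,0,1), (0,0,2), (0,0,3), (0,0,4), (0,0,5), (0,0,6), (0,0,7), (0,0,8), (0,0,9), (0,0,10), (0,0,11) ...
Target (A=2, B=3, C=5) not in reachable set → no.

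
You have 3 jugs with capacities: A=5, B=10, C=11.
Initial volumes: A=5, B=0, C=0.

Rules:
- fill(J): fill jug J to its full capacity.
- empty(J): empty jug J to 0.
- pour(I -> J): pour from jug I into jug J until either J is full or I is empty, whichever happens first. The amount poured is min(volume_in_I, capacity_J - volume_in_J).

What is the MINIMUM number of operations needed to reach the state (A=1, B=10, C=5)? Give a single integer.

BFS from (A=5, B=0, C=0). One shortest path:
  1. empty(A) -> (A=0 B=0 C=0)
  2. fill(C) -> (A=0 B=0 C=11)
  3. pour(C -> A) -> (A=5 B=0 C=6)
  4. pour(C -> B) -> (A=5 B=6 C=0)
  5. pour(A -> C) -> (A=0 B=6 C=5)
  6. fill(A) -> (A=5 B=6 C=5)
  7. pour(A -> B) -> (A=1 B=10 C=5)
Reached target in 7 moves.

Answer: 7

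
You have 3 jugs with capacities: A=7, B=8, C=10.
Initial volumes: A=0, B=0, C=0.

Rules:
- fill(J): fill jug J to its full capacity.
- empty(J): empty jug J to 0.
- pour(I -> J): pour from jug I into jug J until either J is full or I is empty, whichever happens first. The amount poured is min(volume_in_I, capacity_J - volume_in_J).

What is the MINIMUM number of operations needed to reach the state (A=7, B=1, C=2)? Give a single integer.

BFS from (A=0, B=0, C=0). One shortest path:
  1. fill(C) -> (A=0 B=0 C=10)
  2. pour(C -> B) -> (A=0 B=8 C=2)
  3. pour(B -> A) -> (A=7 B=1 C=2)
Reached target in 3 moves.

Answer: 3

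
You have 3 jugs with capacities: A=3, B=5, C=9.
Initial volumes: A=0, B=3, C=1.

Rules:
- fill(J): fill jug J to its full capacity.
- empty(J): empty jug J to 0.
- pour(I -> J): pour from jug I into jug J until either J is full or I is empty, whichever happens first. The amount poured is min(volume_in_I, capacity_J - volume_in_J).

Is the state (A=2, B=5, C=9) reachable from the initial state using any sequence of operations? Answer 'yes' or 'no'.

BFS from (A=0, B=3, C=1):
  1. fill(A) -> (A=3 B=3 C=1)
  2. pour(A -> B) -> (A=1 B=5 C=1)
  3. pour(C -> A) -> (A=2 B=5 C=0)
  4. fill(C) -> (A=2 B=5 C=9)
Target reached → yes.

Answer: yes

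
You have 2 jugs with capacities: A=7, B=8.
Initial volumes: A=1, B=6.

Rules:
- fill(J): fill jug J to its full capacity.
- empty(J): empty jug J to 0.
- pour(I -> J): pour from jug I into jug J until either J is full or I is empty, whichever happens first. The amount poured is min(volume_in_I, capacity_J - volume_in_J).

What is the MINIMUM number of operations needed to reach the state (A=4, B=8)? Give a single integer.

Answer: 6

Derivation:
BFS from (A=1, B=6). One shortest path:
  1. fill(A) -> (A=7 B=6)
  2. pour(A -> B) -> (A=5 B=8)
  3. empty(B) -> (A=5 B=0)
  4. pour(A -> B) -> (A=0 B=5)
  5. fill(A) -> (A=7 B=5)
  6. pour(A -> B) -> (A=4 B=8)
Reached target in 6 moves.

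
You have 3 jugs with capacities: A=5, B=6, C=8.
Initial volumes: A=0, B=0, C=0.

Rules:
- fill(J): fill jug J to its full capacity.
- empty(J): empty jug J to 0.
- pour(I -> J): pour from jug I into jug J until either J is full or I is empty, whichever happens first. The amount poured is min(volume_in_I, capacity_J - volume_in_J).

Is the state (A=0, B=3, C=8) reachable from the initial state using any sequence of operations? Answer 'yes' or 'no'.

BFS from (A=0, B=0, C=0):
  1. fill(A) -> (A=5 B=0 C=0)
  2. fill(B) -> (A=5 B=6 C=0)
  3. pour(A -> C) -> (A=0 B=6 C=5)
  4. pour(B -> C) -> (A=0 B=3 C=8)
Target reached → yes.

Answer: yes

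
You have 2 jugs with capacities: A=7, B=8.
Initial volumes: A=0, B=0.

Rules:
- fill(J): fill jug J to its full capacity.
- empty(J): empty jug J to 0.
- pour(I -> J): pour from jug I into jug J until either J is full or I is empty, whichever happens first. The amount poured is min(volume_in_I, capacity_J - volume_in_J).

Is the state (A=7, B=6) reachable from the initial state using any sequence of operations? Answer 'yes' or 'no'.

Answer: yes

Derivation:
BFS from (A=0, B=0):
  1. fill(A) -> (A=7 B=0)
  2. pour(A -> B) -> (A=0 B=7)
  3. fill(A) -> (A=7 B=7)
  4. pour(A -> B) -> (A=6 B=8)
  5. empty(B) -> (A=6 B=0)
  6. pour(A -> B) -> (A=0 B=6)
  7. fill(A) -> (A=7 B=6)
Target reached → yes.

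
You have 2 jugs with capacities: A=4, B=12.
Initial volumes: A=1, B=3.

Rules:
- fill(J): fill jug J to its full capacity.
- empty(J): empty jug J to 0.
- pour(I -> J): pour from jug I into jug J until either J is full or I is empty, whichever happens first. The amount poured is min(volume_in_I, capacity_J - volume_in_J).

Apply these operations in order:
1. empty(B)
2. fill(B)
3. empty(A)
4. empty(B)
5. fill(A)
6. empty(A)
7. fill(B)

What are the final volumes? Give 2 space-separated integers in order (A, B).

Answer: 0 12

Derivation:
Step 1: empty(B) -> (A=1 B=0)
Step 2: fill(B) -> (A=1 B=12)
Step 3: empty(A) -> (A=0 B=12)
Step 4: empty(B) -> (A=0 B=0)
Step 5: fill(A) -> (A=4 B=0)
Step 6: empty(A) -> (A=0 B=0)
Step 7: fill(B) -> (A=0 B=12)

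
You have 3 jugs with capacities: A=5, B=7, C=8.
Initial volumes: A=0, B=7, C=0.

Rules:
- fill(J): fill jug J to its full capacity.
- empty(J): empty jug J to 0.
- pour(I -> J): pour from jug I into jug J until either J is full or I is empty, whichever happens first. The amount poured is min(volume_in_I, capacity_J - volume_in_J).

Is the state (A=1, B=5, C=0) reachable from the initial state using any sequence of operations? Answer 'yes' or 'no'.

Answer: yes

Derivation:
BFS from (A=0, B=7, C=0):
  1. fill(A) -> (A=5 B=7 C=0)
  2. empty(B) -> (A=5 B=0 C=0)
  3. fill(C) -> (A=5 B=0 C=8)
  4. pour(C -> B) -> (A=5 B=7 C=1)
  5. empty(B) -> (A=5 B=0 C=1)
  6. pour(A -> B) -> (A=0 B=5 C=1)
  7. pour(C -> A) -> (A=1 B=5 C=0)
Target reached → yes.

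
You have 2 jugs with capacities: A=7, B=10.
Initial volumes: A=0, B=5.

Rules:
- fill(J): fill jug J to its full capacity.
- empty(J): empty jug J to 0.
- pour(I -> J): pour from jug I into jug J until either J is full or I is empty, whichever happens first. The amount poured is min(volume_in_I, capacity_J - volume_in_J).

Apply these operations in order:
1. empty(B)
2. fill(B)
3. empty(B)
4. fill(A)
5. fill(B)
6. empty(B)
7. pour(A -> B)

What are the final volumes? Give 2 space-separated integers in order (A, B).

Answer: 0 7

Derivation:
Step 1: empty(B) -> (A=0 B=0)
Step 2: fill(B) -> (A=0 B=10)
Step 3: empty(B) -> (A=0 B=0)
Step 4: fill(A) -> (A=7 B=0)
Step 5: fill(B) -> (A=7 B=10)
Step 6: empty(B) -> (A=7 B=0)
Step 7: pour(A -> B) -> (A=0 B=7)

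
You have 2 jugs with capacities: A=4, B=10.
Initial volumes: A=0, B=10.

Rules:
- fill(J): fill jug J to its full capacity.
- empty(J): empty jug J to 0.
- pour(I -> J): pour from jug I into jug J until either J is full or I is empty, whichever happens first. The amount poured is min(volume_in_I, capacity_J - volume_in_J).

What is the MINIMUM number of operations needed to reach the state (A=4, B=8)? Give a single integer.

Answer: 6

Derivation:
BFS from (A=0, B=10). One shortest path:
  1. fill(A) -> (A=4 B=10)
  2. empty(B) -> (A=4 B=0)
  3. pour(A -> B) -> (A=0 B=4)
  4. fill(A) -> (A=4 B=4)
  5. pour(A -> B) -> (A=0 B=8)
  6. fill(A) -> (A=4 B=8)
Reached target in 6 moves.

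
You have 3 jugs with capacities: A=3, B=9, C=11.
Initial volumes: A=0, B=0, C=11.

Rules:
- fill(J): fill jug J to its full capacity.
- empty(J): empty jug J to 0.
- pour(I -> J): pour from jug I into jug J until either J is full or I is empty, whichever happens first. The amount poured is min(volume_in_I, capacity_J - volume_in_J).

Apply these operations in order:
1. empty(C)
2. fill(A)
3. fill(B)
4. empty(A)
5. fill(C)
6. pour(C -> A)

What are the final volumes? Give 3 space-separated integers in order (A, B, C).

Step 1: empty(C) -> (A=0 B=0 C=0)
Step 2: fill(A) -> (A=3 B=0 C=0)
Step 3: fill(B) -> (A=3 B=9 C=0)
Step 4: empty(A) -> (A=0 B=9 C=0)
Step 5: fill(C) -> (A=0 B=9 C=11)
Step 6: pour(C -> A) -> (A=3 B=9 C=8)

Answer: 3 9 8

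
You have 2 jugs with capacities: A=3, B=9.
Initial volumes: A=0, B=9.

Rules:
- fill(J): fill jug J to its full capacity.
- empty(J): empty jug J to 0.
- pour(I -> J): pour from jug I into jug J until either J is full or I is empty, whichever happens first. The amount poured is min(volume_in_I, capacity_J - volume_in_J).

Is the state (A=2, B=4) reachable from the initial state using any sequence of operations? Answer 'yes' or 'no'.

BFS explored all 8 reachable states.
Reachable set includes: (0,0), (0,3), (0,6), (0,9), (3,0), (3,3), (3,6), (3,9)
Target (A=2, B=4) not in reachable set → no.

Answer: no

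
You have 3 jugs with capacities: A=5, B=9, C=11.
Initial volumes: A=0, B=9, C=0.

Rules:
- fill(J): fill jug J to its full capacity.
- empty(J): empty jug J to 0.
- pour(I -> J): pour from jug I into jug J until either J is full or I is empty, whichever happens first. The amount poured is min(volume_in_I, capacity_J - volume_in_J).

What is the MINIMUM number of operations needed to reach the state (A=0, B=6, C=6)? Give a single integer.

BFS from (A=0, B=9, C=0). One shortest path:
  1. empty(B) -> (A=0 B=0 C=0)
  2. fill(C) -> (A=0 B=0 C=11)
  3. pour(C -> A) -> (A=5 B=0 C=6)
  4. empty(A) -> (A=0 B=0 C=6)
  5. pour(C -> B) -> (A=0 B=6 C=0)
  6. fill(C) -> (A=0 B=6 C=11)
  7. pour(C -> A) -> (A=5 B=6 C=6)
  8. empty(A) -> (A=0 B=6 C=6)
Reached target in 8 moves.

Answer: 8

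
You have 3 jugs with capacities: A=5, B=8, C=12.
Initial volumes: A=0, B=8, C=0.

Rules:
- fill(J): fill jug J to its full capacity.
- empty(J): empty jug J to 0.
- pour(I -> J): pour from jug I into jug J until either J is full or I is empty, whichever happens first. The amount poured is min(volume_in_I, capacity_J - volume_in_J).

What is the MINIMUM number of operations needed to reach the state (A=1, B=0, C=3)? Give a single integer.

BFS from (A=0, B=8, C=0). One shortest path:
  1. pour(B -> C) -> (A=0 B=0 C=8)
  2. fill(B) -> (A=0 B=8 C=8)
  3. pour(B -> A) -> (A=5 B=3 C=8)
  4. pour(A -> C) -> (A=1 B=3 C=12)
  5. empty(C) -> (A=1 B=3 C=0)
  6. pour(B -> C) -> (A=1 B=0 C=3)
Reached target in 6 moves.

Answer: 6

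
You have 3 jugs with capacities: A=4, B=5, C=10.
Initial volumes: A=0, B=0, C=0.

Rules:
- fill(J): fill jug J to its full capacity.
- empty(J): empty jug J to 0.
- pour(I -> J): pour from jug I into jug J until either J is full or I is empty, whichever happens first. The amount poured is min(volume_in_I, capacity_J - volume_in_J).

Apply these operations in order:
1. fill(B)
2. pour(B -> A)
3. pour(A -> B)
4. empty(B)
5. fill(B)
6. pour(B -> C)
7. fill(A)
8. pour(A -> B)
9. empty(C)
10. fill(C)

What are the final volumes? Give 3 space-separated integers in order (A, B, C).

Answer: 0 4 10

Derivation:
Step 1: fill(B) -> (A=0 B=5 C=0)
Step 2: pour(B -> A) -> (A=4 B=1 C=0)
Step 3: pour(A -> B) -> (A=0 B=5 C=0)
Step 4: empty(B) -> (A=0 B=0 C=0)
Step 5: fill(B) -> (A=0 B=5 C=0)
Step 6: pour(B -> C) -> (A=0 B=0 C=5)
Step 7: fill(A) -> (A=4 B=0 C=5)
Step 8: pour(A -> B) -> (A=0 B=4 C=5)
Step 9: empty(C) -> (A=0 B=4 C=0)
Step 10: fill(C) -> (A=0 B=4 C=10)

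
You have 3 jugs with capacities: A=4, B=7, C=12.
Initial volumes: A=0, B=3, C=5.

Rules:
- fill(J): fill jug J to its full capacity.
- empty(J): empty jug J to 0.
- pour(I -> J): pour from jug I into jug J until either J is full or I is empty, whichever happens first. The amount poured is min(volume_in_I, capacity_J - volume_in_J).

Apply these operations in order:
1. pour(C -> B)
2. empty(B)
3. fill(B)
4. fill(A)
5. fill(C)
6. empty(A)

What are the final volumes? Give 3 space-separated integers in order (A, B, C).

Step 1: pour(C -> B) -> (A=0 B=7 C=1)
Step 2: empty(B) -> (A=0 B=0 C=1)
Step 3: fill(B) -> (A=0 B=7 C=1)
Step 4: fill(A) -> (A=4 B=7 C=1)
Step 5: fill(C) -> (A=4 B=7 C=12)
Step 6: empty(A) -> (A=0 B=7 C=12)

Answer: 0 7 12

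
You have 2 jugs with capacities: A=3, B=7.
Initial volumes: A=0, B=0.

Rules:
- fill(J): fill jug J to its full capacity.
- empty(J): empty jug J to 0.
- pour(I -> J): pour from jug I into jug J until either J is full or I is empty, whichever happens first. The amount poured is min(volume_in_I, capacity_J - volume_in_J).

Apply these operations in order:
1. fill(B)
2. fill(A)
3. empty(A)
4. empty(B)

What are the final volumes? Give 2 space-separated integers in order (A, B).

Step 1: fill(B) -> (A=0 B=7)
Step 2: fill(A) -> (A=3 B=7)
Step 3: empty(A) -> (A=0 B=7)
Step 4: empty(B) -> (A=0 B=0)

Answer: 0 0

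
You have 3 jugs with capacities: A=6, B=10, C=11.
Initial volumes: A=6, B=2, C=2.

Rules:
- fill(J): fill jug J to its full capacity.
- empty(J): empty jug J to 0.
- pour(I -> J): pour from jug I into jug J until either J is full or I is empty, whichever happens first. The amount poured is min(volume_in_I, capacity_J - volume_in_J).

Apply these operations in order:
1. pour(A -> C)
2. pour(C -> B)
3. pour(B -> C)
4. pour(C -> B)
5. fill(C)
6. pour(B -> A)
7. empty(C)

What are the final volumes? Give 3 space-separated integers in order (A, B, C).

Answer: 6 4 0

Derivation:
Step 1: pour(A -> C) -> (A=0 B=2 C=8)
Step 2: pour(C -> B) -> (A=0 B=10 C=0)
Step 3: pour(B -> C) -> (A=0 B=0 C=10)
Step 4: pour(C -> B) -> (A=0 B=10 C=0)
Step 5: fill(C) -> (A=0 B=10 C=11)
Step 6: pour(B -> A) -> (A=6 B=4 C=11)
Step 7: empty(C) -> (A=6 B=4 C=0)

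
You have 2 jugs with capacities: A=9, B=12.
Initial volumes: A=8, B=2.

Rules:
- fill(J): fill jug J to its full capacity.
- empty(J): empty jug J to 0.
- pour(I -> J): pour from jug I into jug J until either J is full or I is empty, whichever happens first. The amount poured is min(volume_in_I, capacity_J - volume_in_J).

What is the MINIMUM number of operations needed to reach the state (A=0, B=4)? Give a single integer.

BFS from (A=8, B=2). One shortest path:
  1. pour(B -> A) -> (A=9 B=1)
  2. empty(A) -> (A=0 B=1)
  3. pour(B -> A) -> (A=1 B=0)
  4. fill(B) -> (A=1 B=12)
  5. pour(B -> A) -> (A=9 B=4)
  6. empty(A) -> (A=0 B=4)
Reached target in 6 moves.

Answer: 6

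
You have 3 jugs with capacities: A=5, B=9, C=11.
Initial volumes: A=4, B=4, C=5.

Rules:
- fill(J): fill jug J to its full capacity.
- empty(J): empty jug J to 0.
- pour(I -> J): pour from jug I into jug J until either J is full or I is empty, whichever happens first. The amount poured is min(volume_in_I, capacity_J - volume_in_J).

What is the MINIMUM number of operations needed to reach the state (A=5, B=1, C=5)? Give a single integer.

Answer: 7

Derivation:
BFS from (A=4, B=4, C=5). One shortest path:
  1. fill(A) -> (A=5 B=4 C=5)
  2. fill(C) -> (A=5 B=4 C=11)
  3. pour(C -> B) -> (A=5 B=9 C=6)
  4. empty(B) -> (A=5 B=0 C=6)
  5. pour(C -> B) -> (A=5 B=6 C=0)
  6. pour(A -> C) -> (A=0 B=6 C=5)
  7. pour(B -> A) -> (A=5 B=1 C=5)
Reached target in 7 moves.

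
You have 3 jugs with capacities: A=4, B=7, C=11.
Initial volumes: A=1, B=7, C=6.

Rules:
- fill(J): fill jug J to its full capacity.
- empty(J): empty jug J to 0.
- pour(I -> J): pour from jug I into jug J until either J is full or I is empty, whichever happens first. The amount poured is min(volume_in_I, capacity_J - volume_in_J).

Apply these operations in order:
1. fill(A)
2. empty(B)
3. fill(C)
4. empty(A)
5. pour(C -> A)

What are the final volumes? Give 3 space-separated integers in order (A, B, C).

Step 1: fill(A) -> (A=4 B=7 C=6)
Step 2: empty(B) -> (A=4 B=0 C=6)
Step 3: fill(C) -> (A=4 B=0 C=11)
Step 4: empty(A) -> (A=0 B=0 C=11)
Step 5: pour(C -> A) -> (A=4 B=0 C=7)

Answer: 4 0 7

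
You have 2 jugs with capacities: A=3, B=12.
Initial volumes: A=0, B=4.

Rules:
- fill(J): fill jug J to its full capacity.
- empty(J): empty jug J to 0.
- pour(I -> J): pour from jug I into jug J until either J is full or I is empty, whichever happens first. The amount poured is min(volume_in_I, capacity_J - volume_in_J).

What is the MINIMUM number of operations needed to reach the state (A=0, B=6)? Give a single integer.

Answer: 5

Derivation:
BFS from (A=0, B=4). One shortest path:
  1. fill(A) -> (A=3 B=4)
  2. empty(B) -> (A=3 B=0)
  3. pour(A -> B) -> (A=0 B=3)
  4. fill(A) -> (A=3 B=3)
  5. pour(A -> B) -> (A=0 B=6)
Reached target in 5 moves.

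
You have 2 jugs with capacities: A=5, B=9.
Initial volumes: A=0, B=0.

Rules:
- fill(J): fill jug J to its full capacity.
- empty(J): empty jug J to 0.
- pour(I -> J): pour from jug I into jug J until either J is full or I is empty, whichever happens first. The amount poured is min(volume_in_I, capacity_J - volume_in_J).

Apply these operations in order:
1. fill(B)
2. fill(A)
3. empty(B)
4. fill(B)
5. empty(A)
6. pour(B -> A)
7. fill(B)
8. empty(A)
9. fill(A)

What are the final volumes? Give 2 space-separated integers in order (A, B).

Answer: 5 9

Derivation:
Step 1: fill(B) -> (A=0 B=9)
Step 2: fill(A) -> (A=5 B=9)
Step 3: empty(B) -> (A=5 B=0)
Step 4: fill(B) -> (A=5 B=9)
Step 5: empty(A) -> (A=0 B=9)
Step 6: pour(B -> A) -> (A=5 B=4)
Step 7: fill(B) -> (A=5 B=9)
Step 8: empty(A) -> (A=0 B=9)
Step 9: fill(A) -> (A=5 B=9)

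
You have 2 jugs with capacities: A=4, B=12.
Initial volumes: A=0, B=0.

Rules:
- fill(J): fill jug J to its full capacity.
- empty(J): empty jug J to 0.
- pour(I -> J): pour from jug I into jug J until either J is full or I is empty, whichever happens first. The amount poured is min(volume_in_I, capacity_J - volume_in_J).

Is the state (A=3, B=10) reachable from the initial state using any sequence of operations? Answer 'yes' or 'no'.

BFS explored all 8 reachable states.
Reachable set includes: (0,0), (0,4), (0,8), (0,12), (4,0), (4,4), (4,8), (4,12)
Target (A=3, B=10) not in reachable set → no.

Answer: no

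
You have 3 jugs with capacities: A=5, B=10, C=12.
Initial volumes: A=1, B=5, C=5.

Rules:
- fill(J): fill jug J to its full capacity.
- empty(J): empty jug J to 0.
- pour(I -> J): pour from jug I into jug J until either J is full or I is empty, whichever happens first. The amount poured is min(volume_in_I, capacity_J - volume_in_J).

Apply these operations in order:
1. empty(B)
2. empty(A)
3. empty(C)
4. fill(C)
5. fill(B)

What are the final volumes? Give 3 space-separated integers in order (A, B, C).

Answer: 0 10 12

Derivation:
Step 1: empty(B) -> (A=1 B=0 C=5)
Step 2: empty(A) -> (A=0 B=0 C=5)
Step 3: empty(C) -> (A=0 B=0 C=0)
Step 4: fill(C) -> (A=0 B=0 C=12)
Step 5: fill(B) -> (A=0 B=10 C=12)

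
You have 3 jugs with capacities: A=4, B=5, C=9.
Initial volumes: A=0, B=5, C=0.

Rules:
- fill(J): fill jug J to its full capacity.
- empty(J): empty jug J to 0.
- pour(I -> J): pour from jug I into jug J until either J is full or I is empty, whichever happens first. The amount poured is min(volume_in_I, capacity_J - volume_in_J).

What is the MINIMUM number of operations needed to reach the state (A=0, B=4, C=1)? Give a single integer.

Answer: 3

Derivation:
BFS from (A=0, B=5, C=0). One shortest path:
  1. pour(B -> A) -> (A=4 B=1 C=0)
  2. pour(B -> C) -> (A=4 B=0 C=1)
  3. pour(A -> B) -> (A=0 B=4 C=1)
Reached target in 3 moves.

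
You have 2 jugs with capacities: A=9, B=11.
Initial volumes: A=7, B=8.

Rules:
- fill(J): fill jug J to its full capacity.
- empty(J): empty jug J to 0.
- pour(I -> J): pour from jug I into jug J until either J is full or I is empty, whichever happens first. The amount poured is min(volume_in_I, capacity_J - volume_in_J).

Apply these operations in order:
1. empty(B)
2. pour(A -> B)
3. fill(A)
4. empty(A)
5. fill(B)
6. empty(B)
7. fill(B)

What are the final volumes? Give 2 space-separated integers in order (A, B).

Step 1: empty(B) -> (A=7 B=0)
Step 2: pour(A -> B) -> (A=0 B=7)
Step 3: fill(A) -> (A=9 B=7)
Step 4: empty(A) -> (A=0 B=7)
Step 5: fill(B) -> (A=0 B=11)
Step 6: empty(B) -> (A=0 B=0)
Step 7: fill(B) -> (A=0 B=11)

Answer: 0 11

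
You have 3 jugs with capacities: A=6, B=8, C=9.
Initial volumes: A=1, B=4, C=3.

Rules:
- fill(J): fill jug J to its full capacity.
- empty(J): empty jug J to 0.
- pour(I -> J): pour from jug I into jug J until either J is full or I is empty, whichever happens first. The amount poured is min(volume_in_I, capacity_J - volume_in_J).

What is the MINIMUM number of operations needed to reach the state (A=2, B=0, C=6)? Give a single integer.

BFS from (A=1, B=4, C=3). One shortest path:
  1. pour(C -> A) -> (A=4 B=4 C=0)
  2. pour(B -> A) -> (A=6 B=2 C=0)
  3. pour(A -> C) -> (A=0 B=2 C=6)
  4. pour(B -> A) -> (A=2 B=0 C=6)
Reached target in 4 moves.

Answer: 4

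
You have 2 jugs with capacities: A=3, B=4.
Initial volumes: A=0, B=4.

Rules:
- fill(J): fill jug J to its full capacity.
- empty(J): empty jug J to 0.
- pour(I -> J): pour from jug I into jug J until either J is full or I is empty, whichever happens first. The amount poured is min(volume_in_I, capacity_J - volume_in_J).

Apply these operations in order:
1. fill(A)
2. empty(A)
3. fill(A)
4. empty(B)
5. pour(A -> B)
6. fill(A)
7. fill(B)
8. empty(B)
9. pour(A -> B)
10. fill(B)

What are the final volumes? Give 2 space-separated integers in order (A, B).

Answer: 0 4

Derivation:
Step 1: fill(A) -> (A=3 B=4)
Step 2: empty(A) -> (A=0 B=4)
Step 3: fill(A) -> (A=3 B=4)
Step 4: empty(B) -> (A=3 B=0)
Step 5: pour(A -> B) -> (A=0 B=3)
Step 6: fill(A) -> (A=3 B=3)
Step 7: fill(B) -> (A=3 B=4)
Step 8: empty(B) -> (A=3 B=0)
Step 9: pour(A -> B) -> (A=0 B=3)
Step 10: fill(B) -> (A=0 B=4)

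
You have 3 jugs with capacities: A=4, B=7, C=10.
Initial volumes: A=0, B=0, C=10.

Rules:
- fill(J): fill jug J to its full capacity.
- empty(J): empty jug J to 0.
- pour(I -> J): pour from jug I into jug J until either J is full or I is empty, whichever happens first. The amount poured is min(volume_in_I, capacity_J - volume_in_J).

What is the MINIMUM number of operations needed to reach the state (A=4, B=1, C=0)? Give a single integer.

Answer: 7

Derivation:
BFS from (A=0, B=0, C=10). One shortest path:
  1. fill(A) -> (A=4 B=0 C=10)
  2. fill(B) -> (A=4 B=7 C=10)
  3. empty(C) -> (A=4 B=7 C=0)
  4. pour(A -> C) -> (A=0 B=7 C=4)
  5. fill(A) -> (A=4 B=7 C=4)
  6. pour(B -> C) -> (A=4 B=1 C=10)
  7. empty(C) -> (A=4 B=1 C=0)
Reached target in 7 moves.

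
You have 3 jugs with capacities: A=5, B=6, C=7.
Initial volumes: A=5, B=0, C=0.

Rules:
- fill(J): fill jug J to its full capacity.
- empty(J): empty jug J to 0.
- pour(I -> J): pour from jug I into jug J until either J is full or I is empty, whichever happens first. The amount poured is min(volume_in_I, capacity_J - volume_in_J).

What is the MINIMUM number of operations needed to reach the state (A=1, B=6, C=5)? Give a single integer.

BFS from (A=5, B=0, C=0). One shortest path:
  1. empty(A) -> (A=0 B=0 C=0)
  2. fill(B) -> (A=0 B=6 C=0)
  3. pour(B -> A) -> (A=5 B=1 C=0)
  4. pour(A -> C) -> (A=0 B=1 C=5)
  5. pour(B -> A) -> (A=1 B=0 C=5)
  6. fill(B) -> (A=1 B=6 C=5)
Reached target in 6 moves.

Answer: 6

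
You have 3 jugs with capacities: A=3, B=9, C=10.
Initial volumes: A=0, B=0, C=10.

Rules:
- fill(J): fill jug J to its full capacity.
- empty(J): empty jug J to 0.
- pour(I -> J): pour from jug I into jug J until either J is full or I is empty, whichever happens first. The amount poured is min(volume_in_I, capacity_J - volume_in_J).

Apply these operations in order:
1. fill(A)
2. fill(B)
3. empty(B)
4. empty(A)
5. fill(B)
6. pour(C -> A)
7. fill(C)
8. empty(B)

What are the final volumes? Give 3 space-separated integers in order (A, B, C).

Step 1: fill(A) -> (A=3 B=0 C=10)
Step 2: fill(B) -> (A=3 B=9 C=10)
Step 3: empty(B) -> (A=3 B=0 C=10)
Step 4: empty(A) -> (A=0 B=0 C=10)
Step 5: fill(B) -> (A=0 B=9 C=10)
Step 6: pour(C -> A) -> (A=3 B=9 C=7)
Step 7: fill(C) -> (A=3 B=9 C=10)
Step 8: empty(B) -> (A=3 B=0 C=10)

Answer: 3 0 10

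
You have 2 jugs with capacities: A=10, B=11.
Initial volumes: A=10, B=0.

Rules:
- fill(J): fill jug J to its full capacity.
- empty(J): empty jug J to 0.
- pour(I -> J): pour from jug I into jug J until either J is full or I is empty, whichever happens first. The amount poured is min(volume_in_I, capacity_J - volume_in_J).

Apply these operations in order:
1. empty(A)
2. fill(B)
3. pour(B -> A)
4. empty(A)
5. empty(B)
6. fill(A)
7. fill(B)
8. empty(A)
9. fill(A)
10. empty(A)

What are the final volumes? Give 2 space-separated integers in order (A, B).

Answer: 0 11

Derivation:
Step 1: empty(A) -> (A=0 B=0)
Step 2: fill(B) -> (A=0 B=11)
Step 3: pour(B -> A) -> (A=10 B=1)
Step 4: empty(A) -> (A=0 B=1)
Step 5: empty(B) -> (A=0 B=0)
Step 6: fill(A) -> (A=10 B=0)
Step 7: fill(B) -> (A=10 B=11)
Step 8: empty(A) -> (A=0 B=11)
Step 9: fill(A) -> (A=10 B=11)
Step 10: empty(A) -> (A=0 B=11)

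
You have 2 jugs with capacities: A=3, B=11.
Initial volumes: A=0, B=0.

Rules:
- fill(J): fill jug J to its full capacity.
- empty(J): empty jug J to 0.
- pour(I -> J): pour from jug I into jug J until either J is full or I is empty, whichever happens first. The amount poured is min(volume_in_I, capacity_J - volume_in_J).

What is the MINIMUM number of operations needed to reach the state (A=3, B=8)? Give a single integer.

BFS from (A=0, B=0). One shortest path:
  1. fill(B) -> (A=0 B=11)
  2. pour(B -> A) -> (A=3 B=8)
Reached target in 2 moves.

Answer: 2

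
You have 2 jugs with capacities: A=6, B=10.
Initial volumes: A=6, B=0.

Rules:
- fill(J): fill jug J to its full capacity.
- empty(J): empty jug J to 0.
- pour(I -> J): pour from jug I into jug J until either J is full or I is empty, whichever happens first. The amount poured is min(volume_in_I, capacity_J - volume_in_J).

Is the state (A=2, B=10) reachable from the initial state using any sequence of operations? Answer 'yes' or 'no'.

Answer: yes

Derivation:
BFS from (A=6, B=0):
  1. pour(A -> B) -> (A=0 B=6)
  2. fill(A) -> (A=6 B=6)
  3. pour(A -> B) -> (A=2 B=10)
Target reached → yes.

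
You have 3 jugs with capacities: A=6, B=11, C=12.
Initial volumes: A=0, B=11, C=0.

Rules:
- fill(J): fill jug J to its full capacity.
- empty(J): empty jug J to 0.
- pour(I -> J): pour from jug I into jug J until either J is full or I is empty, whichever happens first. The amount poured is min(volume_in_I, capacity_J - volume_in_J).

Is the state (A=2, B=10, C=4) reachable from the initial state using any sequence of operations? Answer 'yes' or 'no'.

BFS explored all 542 reachable states.
Reachable set includes: (0,0,0), (0,0,1), (0,0,2), (0,0,3), (0,0,4), (0,0,5), (0,0,6), (0,0,7), (0,0,8), (0,0,9), (0,0,10), (0,0,11) ...
Target (A=2, B=10, C=4) not in reachable set → no.

Answer: no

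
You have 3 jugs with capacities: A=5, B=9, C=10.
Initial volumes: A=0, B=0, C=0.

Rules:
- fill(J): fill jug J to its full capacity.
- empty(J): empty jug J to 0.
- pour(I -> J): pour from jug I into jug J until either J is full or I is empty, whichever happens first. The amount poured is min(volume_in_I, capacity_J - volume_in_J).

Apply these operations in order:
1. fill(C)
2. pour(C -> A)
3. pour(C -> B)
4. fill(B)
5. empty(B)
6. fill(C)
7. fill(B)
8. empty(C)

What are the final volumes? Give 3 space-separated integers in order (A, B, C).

Step 1: fill(C) -> (A=0 B=0 C=10)
Step 2: pour(C -> A) -> (A=5 B=0 C=5)
Step 3: pour(C -> B) -> (A=5 B=5 C=0)
Step 4: fill(B) -> (A=5 B=9 C=0)
Step 5: empty(B) -> (A=5 B=0 C=0)
Step 6: fill(C) -> (A=5 B=0 C=10)
Step 7: fill(B) -> (A=5 B=9 C=10)
Step 8: empty(C) -> (A=5 B=9 C=0)

Answer: 5 9 0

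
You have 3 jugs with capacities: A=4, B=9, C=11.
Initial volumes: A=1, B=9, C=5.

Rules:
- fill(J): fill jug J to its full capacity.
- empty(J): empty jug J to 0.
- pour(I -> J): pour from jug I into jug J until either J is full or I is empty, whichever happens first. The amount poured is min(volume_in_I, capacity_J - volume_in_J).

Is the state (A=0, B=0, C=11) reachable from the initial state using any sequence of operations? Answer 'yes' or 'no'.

BFS from (A=1, B=9, C=5):
  1. empty(A) -> (A=0 B=9 C=5)
  2. empty(B) -> (A=0 B=0 C=5)
  3. fill(C) -> (A=0 B=0 C=11)
Target reached → yes.

Answer: yes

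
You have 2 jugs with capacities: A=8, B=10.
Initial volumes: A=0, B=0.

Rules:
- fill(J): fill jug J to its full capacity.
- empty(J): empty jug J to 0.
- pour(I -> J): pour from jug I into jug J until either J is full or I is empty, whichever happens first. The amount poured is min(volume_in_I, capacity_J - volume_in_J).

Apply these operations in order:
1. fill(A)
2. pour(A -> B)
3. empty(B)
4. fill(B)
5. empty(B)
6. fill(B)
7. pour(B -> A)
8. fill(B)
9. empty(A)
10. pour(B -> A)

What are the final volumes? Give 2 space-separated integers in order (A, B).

Step 1: fill(A) -> (A=8 B=0)
Step 2: pour(A -> B) -> (A=0 B=8)
Step 3: empty(B) -> (A=0 B=0)
Step 4: fill(B) -> (A=0 B=10)
Step 5: empty(B) -> (A=0 B=0)
Step 6: fill(B) -> (A=0 B=10)
Step 7: pour(B -> A) -> (A=8 B=2)
Step 8: fill(B) -> (A=8 B=10)
Step 9: empty(A) -> (A=0 B=10)
Step 10: pour(B -> A) -> (A=8 B=2)

Answer: 8 2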